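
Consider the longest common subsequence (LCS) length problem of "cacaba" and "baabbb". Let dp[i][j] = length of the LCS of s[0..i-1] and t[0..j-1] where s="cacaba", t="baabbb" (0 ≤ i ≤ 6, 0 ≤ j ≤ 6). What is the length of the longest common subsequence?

3

   ''  b  a  a  b  b  b
''  0  0  0  0  0  0  0
 c  0  0  0  0  0  0  0
 a  0  0  1  1  1  1  1
 c  0  0  1  1  1  1  1
 a  0  0  1  2  2  2  2
 b  0  1  1  2  3  3  3
 a  0  1  2  2  3  3  3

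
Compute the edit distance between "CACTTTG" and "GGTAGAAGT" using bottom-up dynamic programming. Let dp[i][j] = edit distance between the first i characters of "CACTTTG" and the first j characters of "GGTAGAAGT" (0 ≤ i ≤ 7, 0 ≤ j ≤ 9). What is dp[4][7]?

6

   ''  G  G  T  A  G  A  A  G  T
''  0  1  2  3  4  5  6  7  8  9
 C  1  1  2  3  4  5  6  7  8  9
 A  2  2  2  3  3  4  5  6  7  8
 C  3  3  3  3  4  4  5  6  7  8
 T  4  4  4  3  4  5  5  6  7  7
 T  5  5  5  4  4  5  6  6  7  7
 T  6  6  6  5  5  5  6  7  7  7
 G  7  6  6  6  6  5  6  7  7  8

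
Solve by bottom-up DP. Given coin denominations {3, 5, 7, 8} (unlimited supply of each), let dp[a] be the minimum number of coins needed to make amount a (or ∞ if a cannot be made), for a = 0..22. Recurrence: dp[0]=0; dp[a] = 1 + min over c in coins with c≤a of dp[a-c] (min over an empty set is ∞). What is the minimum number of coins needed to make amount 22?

 a  0  1  2  3  4  5  6  7  8  9 10 11 12 13 14 15 16 17 18 19 20 21 22
dp  0  -  -  1  -  1  2  1  1  3  2  2  2  2  2  2  2  3  3  3  3  3  3
(- denotes ∞ / unreachable)

3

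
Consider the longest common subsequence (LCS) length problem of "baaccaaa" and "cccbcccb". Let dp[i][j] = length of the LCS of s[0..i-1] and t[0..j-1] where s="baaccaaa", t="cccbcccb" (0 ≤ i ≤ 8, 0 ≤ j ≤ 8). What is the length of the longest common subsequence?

   ''  c  c  c  b  c  c  c  b
''  0  0  0  0  0  0  0  0  0
 b  0  0  0  0  1  1  1  1  1
 a  0  0  0  0  1  1  1  1  1
 a  0  0  0  0  1  1  1  1  1
 c  0  1  1  1  1  2  2  2  2
 c  0  1  2  2  2  2  3  3  3
 a  0  1  2  2  2  2  3  3  3
 a  0  1  2  2  2  2  3  3  3
 a  0  1  2  2  2  2  3  3  3

3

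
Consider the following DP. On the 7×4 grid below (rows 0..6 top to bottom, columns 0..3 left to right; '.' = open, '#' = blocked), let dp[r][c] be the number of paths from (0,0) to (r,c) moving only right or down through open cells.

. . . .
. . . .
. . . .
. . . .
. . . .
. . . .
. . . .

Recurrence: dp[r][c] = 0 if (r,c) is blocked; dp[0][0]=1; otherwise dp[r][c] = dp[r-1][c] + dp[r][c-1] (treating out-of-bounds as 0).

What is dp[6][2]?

28

r\c   0   1   2   3
  0   1   1   1   1
  1   1   2   3   4
  2   1   3   6  10
  3   1   4  10  20
  4   1   5  15  35
  5   1   6  21  56
  6   1   7  28  84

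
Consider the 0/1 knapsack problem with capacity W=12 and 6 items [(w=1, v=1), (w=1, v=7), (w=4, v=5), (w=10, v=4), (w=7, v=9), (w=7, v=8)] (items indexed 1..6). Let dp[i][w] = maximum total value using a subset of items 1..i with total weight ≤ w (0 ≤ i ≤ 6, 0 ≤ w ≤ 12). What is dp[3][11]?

i\w   0   1   2   3   4   5   6   7   8   9  10  11  12
  0   0   0   0   0   0   0   0   0   0   0   0   0   0
  1   0   1   1   1   1   1   1   1   1   1   1   1   1
  2   0   7   8   8   8   8   8   8   8   8   8   8   8
  3   0   7   8   8   8  12  13  13  13  13  13  13  13
  4   0   7   8   8   8  12  13  13  13  13  13  13  13
  5   0   7   8   8   8  12  13  13  16  17  17  17  21
  6   0   7   8   8   8  12  13  13  16  17  17  17  21

13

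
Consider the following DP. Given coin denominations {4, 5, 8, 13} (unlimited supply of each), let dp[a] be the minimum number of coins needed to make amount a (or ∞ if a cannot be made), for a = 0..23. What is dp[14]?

3

 a  0  1  2  3  4  5  6  7  8  9 10 11 12 13 14 15 16 17 18 19 20 21 22 23
dp  0  -  -  -  1  1  -  -  1  2  2  -  2  1  3  3  2  2  2  4  3  2  3  3
(- denotes ∞ / unreachable)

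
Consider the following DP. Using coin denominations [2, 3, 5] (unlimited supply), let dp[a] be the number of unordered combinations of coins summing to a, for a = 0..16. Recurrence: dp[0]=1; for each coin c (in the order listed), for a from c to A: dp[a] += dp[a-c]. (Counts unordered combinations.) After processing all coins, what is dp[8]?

3

after  coin     0     1     2     3     4     5     6     7     8     9    10    11    12    13    14    15    16
          2     1     0     1     0     1     0     1     0     1     0     1     0     1     0     1     0     1
          3     1     0     1     1     1     1     2     1     2     2     2     2     3     2     3     3     3
          5     1     0     1     1     1     2     2     2     3     3     4     4     5     5     6     7     7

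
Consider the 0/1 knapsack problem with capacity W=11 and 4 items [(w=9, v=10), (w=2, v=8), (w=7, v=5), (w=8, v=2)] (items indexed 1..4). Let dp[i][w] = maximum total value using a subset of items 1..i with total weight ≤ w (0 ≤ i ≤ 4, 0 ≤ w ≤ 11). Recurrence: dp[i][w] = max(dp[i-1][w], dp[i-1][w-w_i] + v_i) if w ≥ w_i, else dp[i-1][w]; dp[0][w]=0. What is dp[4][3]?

8

i\w   0   1   2   3   4   5   6   7   8   9  10  11
  0   0   0   0   0   0   0   0   0   0   0   0   0
  1   0   0   0   0   0   0   0   0   0  10  10  10
  2   0   0   8   8   8   8   8   8   8  10  10  18
  3   0   0   8   8   8   8   8   8   8  13  13  18
  4   0   0   8   8   8   8   8   8   8  13  13  18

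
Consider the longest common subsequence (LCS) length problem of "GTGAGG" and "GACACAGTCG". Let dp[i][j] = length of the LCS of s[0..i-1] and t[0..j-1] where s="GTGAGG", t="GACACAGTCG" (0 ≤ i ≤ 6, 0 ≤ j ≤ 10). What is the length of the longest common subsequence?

4

   ''  G  A  C  A  C  A  G  T  C  G
''  0  0  0  0  0  0  0  0  0  0  0
 G  0  1  1  1  1  1  1  1  1  1  1
 T  0  1  1  1  1  1  1  1  2  2  2
 G  0  1  1  1  1  1  1  2  2  2  3
 A  0  1  2  2  2  2  2  2  2  2  3
 G  0  1  2  2  2  2  2  3  3  3  3
 G  0  1  2  2  2  2  2  3  3  3  4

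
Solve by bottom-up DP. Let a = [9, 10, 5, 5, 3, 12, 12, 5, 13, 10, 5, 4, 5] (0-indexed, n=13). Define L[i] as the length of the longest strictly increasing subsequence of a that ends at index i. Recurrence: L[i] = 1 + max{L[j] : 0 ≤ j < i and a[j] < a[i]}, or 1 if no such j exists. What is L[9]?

   i    0    1    2    3    4    5    6    7    8    9   10   11   12
a[i]    9   10    5    5    3   12   12    5   13   10    5    4    5
L[i]    1    2    1    1    1    3    3    2    4    3    2    2    3

3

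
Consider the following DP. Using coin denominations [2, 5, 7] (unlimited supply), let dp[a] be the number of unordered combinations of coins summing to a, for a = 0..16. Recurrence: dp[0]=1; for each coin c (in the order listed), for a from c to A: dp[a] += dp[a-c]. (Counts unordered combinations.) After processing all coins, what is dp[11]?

after  coin     0     1     2     3     4     5     6     7     8     9    10    11    12    13    14    15    16
          2     1     0     1     0     1     0     1     0     1     0     1     0     1     0     1     0     1
          5     1     0     1     0     1     1     1     1     1     1     2     1     2     1     2     2     2
          7     1     0     1     0     1     1     1     2     1     2     2     2     3     2     4     3     4

2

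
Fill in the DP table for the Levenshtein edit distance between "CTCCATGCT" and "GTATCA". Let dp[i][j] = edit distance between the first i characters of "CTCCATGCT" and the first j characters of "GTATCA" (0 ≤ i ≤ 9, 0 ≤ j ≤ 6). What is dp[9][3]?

7

   ''  G  T  A  T  C  A
''  0  1  2  3  4  5  6
 C  1  1  2  3  4  4  5
 T  2  2  1  2  3  4  5
 C  3  3  2  2  3  3  4
 C  4  4  3  3  3  3  4
 A  5  5  4  3  4  4  3
 T  6  6  5  4  3  4  4
 G  7  6  6  5  4  4  5
 C  8  7  7  6  5  4  5
 T  9  8  7  7  6  5  5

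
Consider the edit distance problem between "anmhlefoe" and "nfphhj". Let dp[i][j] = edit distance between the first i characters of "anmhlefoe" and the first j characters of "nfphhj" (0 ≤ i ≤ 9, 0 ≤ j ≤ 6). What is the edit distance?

8

   ''  n  f  p  h  h  j
''  0  1  2  3  4  5  6
 a  1  1  2  3  4  5  6
 n  2  1  2  3  4  5  6
 m  3  2  2  3  4  5  6
 h  4  3  3  3  3  4  5
 l  5  4  4  4  4  4  5
 e  6  5  5  5  5  5  5
 f  7  6  5  6  6  6  6
 o  8  7  6  6  7  7  7
 e  9  8  7  7  7  8  8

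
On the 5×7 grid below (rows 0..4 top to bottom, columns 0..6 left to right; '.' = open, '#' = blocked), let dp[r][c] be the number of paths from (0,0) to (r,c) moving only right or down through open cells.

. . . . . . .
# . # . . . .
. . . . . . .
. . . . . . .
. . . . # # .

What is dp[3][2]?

r\c   0   1   2   3   4   5   6
  0   1   1   1   1   1   1   1
  1   0   1   0   1   2   3   4
  2   0   1   1   2   4   7  11
  3   0   1   2   4   8  15  26
  4   0   1   3   7   0   0  26

2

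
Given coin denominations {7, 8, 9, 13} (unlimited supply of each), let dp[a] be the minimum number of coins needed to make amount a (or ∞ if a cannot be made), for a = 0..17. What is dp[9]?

1

 a  0  1  2  3  4  5  6  7  8  9 10 11 12 13 14 15 16 17
dp  0  -  -  -  -  -  -  1  1  1  -  -  -  1  2  2  2  2
(- denotes ∞ / unreachable)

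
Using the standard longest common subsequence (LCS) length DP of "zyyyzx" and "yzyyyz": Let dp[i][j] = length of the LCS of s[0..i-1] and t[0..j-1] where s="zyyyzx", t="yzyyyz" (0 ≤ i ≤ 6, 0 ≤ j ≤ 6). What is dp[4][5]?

4

   ''  y  z  y  y  y  z
''  0  0  0  0  0  0  0
 z  0  0  1  1  1  1  1
 y  0  1  1  2  2  2  2
 y  0  1  1  2  3  3  3
 y  0  1  1  2  3  4  4
 z  0  1  2  2  3  4  5
 x  0  1  2  2  3  4  5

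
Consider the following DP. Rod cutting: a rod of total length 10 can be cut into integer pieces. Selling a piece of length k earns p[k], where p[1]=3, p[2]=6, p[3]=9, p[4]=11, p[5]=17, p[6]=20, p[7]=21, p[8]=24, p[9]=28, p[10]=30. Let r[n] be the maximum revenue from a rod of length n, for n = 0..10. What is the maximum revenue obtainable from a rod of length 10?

34

   n    0    1    2    3    4    5    6    7    8    9   10
r[n]    0    3    6    9   12   17   20   23   26   29   34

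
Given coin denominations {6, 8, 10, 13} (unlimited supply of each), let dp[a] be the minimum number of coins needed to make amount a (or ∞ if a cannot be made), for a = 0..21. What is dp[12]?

 a  0  1  2  3  4  5  6  7  8  9 10 11 12 13 14 15 16 17 18 19 20 21
dp  0  -  -  -  -  -  1  -  1  -  1  -  2  1  2  -  2  -  2  2  2  2
(- denotes ∞ / unreachable)

2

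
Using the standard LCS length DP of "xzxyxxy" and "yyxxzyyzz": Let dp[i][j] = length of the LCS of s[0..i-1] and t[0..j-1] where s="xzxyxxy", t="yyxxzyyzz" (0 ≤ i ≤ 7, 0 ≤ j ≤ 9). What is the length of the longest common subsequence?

   ''  y  y  x  x  z  y  y  z  z
''  0  0  0  0  0  0  0  0  0  0
 x  0  0  0  1  1  1  1  1  1  1
 z  0  0  0  1  1  2  2  2  2  2
 x  0  0  0  1  2  2  2  2  2  2
 y  0  1  1  1  2  2  3  3  3  3
 x  0  1  1  2  2  2  3  3  3  3
 x  0  1  1  2  3  3  3  3  3  3
 y  0  1  2  2  3  3  4  4  4  4

4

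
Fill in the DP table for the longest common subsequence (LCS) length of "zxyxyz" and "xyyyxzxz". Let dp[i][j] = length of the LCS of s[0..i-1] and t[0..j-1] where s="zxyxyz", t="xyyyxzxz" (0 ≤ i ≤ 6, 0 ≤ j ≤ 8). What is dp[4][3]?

   ''  x  y  y  y  x  z  x  z
''  0  0  0  0  0  0  0  0  0
 z  0  0  0  0  0  0  1  1  1
 x  0  1  1  1  1  1  1  2  2
 y  0  1  2  2  2  2  2  2  2
 x  0  1  2  2  2  3  3  3  3
 y  0  1  2  3  3  3  3  3  3
 z  0  1  2  3  3  3  4  4  4

2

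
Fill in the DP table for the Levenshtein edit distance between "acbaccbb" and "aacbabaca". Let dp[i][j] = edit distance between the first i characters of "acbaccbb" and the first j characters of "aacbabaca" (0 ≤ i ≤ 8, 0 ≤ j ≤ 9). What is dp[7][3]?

4

   ''  a  a  c  b  a  b  a  c  a
''  0  1  2  3  4  5  6  7  8  9
 a  1  0  1  2  3  4  5  6  7  8
 c  2  1  1  1  2  3  4  5  6  7
 b  3  2  2  2  1  2  3  4  5  6
 a  4  3  2  3  2  1  2  3  4  5
 c  5  4  3  2  3  2  2  3  3  4
 c  6  5  4  3  3  3  3  3  3  4
 b  7  6  5  4  3  4  3  4  4  4
 b  8  7  6  5  4  4  4  4  5  5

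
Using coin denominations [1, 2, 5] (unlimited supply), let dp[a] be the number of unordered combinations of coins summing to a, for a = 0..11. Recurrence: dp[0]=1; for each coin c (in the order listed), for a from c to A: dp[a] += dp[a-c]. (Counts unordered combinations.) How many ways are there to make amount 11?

after  coin     0     1     2     3     4     5     6     7     8     9    10    11
          1     1     1     1     1     1     1     1     1     1     1     1     1
          2     1     1     2     2     3     3     4     4     5     5     6     6
          5     1     1     2     2     3     4     5     6     7     8    10    11

11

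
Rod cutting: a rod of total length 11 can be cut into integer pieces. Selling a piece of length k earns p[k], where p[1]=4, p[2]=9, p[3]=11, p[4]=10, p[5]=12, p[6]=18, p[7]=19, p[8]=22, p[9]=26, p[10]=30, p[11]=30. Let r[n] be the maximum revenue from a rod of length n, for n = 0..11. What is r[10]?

   n    0    1    2    3    4    5    6    7    8    9   10   11
r[n]    0    4    9   13   18   22   27   31   36   40   45   49

45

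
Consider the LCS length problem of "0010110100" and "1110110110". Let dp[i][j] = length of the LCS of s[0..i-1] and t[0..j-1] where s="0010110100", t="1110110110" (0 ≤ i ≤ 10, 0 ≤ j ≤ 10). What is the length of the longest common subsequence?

   ''  1  1  1  0  1  1  0  1  1  0
''  0  0  0  0  0  0  0  0  0  0  0
 0  0  0  0  0  1  1  1  1  1  1  1
 0  0  0  0  0  1  1  1  2  2  2  2
 1  0  1  1  1  1  2  2  2  3  3  3
 0  0  1  1  1  2  2  2  3  3  3  4
 1  0  1  2  2  2  3  3  3  4  4  4
 1  0  1  2  3  3  3  4  4  4  5  5
 0  0  1  2  3  4  4  4  5  5  5  6
 1  0  1  2  3  4  5  5  5  6  6  6
 0  0  1  2  3  4  5  5  6  6  6  7
 0  0  1  2  3  4  5  5  6  6  6  7

7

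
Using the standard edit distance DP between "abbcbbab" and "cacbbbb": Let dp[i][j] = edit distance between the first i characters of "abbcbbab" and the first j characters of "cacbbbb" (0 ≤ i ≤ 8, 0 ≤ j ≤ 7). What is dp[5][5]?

3

   ''  c  a  c  b  b  b  b
''  0  1  2  3  4  5  6  7
 a  1  1  1  2  3  4  5  6
 b  2  2  2  2  2  3  4  5
 b  3  3  3  3  2  2  3  4
 c  4  3  4  3  3  3  3  4
 b  5  4  4  4  3  3  3  3
 b  6  5  5  5  4  3  3  3
 a  7  6  5  6  5  4  4  4
 b  8  7  6  6  6  5  4  4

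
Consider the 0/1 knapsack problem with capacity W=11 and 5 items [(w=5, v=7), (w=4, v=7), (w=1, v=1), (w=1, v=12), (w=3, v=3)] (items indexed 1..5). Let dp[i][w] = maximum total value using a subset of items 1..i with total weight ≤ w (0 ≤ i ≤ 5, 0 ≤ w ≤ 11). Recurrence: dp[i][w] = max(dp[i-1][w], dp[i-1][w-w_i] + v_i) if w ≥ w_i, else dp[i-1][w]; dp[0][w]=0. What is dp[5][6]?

20

i\w   0   1   2   3   4   5   6   7   8   9  10  11
  0   0   0   0   0   0   0   0   0   0   0   0   0
  1   0   0   0   0   0   7   7   7   7   7   7   7
  2   0   0   0   0   7   7   7   7   7  14  14  14
  3   0   1   1   1   7   8   8   8   8  14  15  15
  4   0  12  13  13  13  19  20  20  20  20  26  27
  5   0  12  13  13  15  19  20  20  22  23  26  27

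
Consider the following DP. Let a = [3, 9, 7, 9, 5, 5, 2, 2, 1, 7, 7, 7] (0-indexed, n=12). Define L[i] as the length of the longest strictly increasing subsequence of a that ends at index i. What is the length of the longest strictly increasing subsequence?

   i    0    1    2    3    4    5    6    7    8    9   10   11
a[i]    3    9    7    9    5    5    2    2    1    7    7    7
L[i]    1    2    2    3    2    2    1    1    1    3    3    3

3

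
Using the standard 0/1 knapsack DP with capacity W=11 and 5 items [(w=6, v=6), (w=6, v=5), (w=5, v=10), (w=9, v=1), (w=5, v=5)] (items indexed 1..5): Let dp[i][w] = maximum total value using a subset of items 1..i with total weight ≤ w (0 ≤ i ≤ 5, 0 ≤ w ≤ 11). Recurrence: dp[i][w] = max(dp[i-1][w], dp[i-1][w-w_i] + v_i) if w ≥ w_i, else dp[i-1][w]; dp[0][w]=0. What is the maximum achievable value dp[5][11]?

i\w   0   1   2   3   4   5   6   7   8   9  10  11
  0   0   0   0   0   0   0   0   0   0   0   0   0
  1   0   0   0   0   0   0   6   6   6   6   6   6
  2   0   0   0   0   0   0   6   6   6   6   6   6
  3   0   0   0   0   0  10  10  10  10  10  10  16
  4   0   0   0   0   0  10  10  10  10  10  10  16
  5   0   0   0   0   0  10  10  10  10  10  15  16

16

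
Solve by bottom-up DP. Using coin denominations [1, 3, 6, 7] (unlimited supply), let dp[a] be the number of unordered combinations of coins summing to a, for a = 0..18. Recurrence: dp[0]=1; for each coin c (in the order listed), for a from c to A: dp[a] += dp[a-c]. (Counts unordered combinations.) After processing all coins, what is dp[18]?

after  coin     0     1     2     3     4     5     6     7     8     9    10    11    12    13    14    15    16    17    18
          1     1     1     1     1     1     1     1     1     1     1     1     1     1     1     1     1     1     1     1
          3     1     1     1     2     2     2     3     3     3     4     4     4     5     5     5     6     6     6     7
          6     1     1     1     2     2     2     4     4     4     6     6     6     9     9     9    12    12    12    16
          7     1     1     1     2     2     2     4     5     5     7     8     8    11    13    14    17    19    20    24

24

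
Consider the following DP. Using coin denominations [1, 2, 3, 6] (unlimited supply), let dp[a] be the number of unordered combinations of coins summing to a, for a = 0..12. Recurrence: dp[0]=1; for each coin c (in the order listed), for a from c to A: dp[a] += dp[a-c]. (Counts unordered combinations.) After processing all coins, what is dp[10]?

18

after  coin     0     1     2     3     4     5     6     7     8     9    10    11    12
          1     1     1     1     1     1     1     1     1     1     1     1     1     1
          2     1     1     2     2     3     3     4     4     5     5     6     6     7
          3     1     1     2     3     4     5     7     8    10    12    14    16    19
          6     1     1     2     3     4     5     8     9    12    15    18    21    27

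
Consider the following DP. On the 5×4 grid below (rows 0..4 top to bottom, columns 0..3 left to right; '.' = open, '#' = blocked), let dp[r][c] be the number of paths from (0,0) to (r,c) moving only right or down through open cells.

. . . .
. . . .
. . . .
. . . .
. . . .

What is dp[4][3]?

35

r\c   0   1   2   3
  0   1   1   1   1
  1   1   2   3   4
  2   1   3   6  10
  3   1   4  10  20
  4   1   5  15  35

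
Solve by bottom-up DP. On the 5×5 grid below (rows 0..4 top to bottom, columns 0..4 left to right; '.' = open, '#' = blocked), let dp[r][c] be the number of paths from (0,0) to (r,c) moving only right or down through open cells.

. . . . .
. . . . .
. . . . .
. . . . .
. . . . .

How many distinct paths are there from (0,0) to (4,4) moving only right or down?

r\c   0   1   2   3   4
  0   1   1   1   1   1
  1   1   2   3   4   5
  2   1   3   6  10  15
  3   1   4  10  20  35
  4   1   5  15  35  70

70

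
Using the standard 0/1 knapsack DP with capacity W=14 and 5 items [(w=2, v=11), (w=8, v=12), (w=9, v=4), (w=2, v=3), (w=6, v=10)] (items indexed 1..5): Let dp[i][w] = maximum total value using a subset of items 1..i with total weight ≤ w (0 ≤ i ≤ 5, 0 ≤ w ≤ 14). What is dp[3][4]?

11

i\w   0   1   2   3   4   5   6   7   8   9  10  11  12  13  14
  0   0   0   0   0   0   0   0   0   0   0   0   0   0   0   0
  1   0   0  11  11  11  11  11  11  11  11  11  11  11  11  11
  2   0   0  11  11  11  11  11  11  12  12  23  23  23  23  23
  3   0   0  11  11  11  11  11  11  12  12  23  23  23  23  23
  4   0   0  11  11  14  14  14  14  14  14  23  23  26  26  26
  5   0   0  11  11  14  14  14  14  21  21  24  24  26  26  26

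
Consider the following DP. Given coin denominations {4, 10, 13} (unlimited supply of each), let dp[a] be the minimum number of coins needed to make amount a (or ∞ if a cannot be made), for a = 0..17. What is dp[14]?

 a  0  1  2  3  4  5  6  7  8  9 10 11 12 13 14 15 16 17
dp  0  -  -  -  1  -  -  -  2  -  1  -  3  1  2  -  4  2
(- denotes ∞ / unreachable)

2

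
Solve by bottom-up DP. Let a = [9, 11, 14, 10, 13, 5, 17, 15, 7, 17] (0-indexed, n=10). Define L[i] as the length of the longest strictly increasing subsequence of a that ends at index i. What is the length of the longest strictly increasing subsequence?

5

   i    0    1    2    3    4    5    6    7    8    9
a[i]    9   11   14   10   13    5   17   15    7   17
L[i]    1    2    3    2    3    1    4    4    2    5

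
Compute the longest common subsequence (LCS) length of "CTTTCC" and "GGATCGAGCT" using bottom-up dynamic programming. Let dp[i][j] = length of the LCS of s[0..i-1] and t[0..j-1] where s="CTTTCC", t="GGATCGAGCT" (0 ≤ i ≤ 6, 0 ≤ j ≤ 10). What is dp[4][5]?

   ''  G  G  A  T  C  G  A  G  C  T
''  0  0  0  0  0  0  0  0  0  0  0
 C  0  0  0  0  0  1  1  1  1  1  1
 T  0  0  0  0  1  1  1  1  1  1  2
 T  0  0  0  0  1  1  1  1  1  1  2
 T  0  0  0  0  1  1  1  1  1  1  2
 C  0  0  0  0  1  2  2  2  2  2  2
 C  0  0  0  0  1  2  2  2  2  3  3

1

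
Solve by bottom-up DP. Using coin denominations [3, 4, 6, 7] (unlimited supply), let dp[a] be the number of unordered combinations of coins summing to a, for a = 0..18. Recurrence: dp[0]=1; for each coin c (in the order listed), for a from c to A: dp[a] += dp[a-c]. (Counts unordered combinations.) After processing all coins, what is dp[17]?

5

after  coin     0     1     2     3     4     5     6     7     8     9    10    11    12    13    14    15    16    17    18
          3     1     0     0     1     0     0     1     0     0     1     0     0     1     0     0     1     0     0     1
          4     1     0     0     1     1     0     1     1     1     1     1     1     2     1     1     2     2     1     2
          6     1     0     0     1     1     0     2     1     1     2     2     1     4     2     2     4     4     2     6
          7     1     0     0     1     1     0     2     2     1     2     3     2     4     4     4     5     6     5     8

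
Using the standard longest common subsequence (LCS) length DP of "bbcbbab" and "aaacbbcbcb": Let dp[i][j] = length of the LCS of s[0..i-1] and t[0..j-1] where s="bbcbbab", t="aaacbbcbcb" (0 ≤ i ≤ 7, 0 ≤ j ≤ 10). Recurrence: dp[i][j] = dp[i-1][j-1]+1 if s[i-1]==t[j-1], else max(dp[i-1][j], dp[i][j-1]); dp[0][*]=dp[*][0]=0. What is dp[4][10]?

4

   ''  a  a  a  c  b  b  c  b  c  b
''  0  0  0  0  0  0  0  0  0  0  0
 b  0  0  0  0  0  1  1  1  1  1  1
 b  0  0  0  0  0  1  2  2  2  2  2
 c  0  0  0  0  1  1  2  3  3  3  3
 b  0  0  0  0  1  2  2  3  4  4  4
 b  0  0  0  0  1  2  3  3  4  4  5
 a  0  1  1  1  1  2  3  3  4  4  5
 b  0  1  1  1  1  2  3  3  4  4  5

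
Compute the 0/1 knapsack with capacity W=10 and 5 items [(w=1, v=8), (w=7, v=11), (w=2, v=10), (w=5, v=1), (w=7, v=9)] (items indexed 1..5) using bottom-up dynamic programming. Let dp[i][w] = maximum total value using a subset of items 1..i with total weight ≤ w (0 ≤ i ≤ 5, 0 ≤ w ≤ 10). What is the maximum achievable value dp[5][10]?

i\w   0   1   2   3   4   5   6   7   8   9  10
  0   0   0   0   0   0   0   0   0   0   0   0
  1   0   8   8   8   8   8   8   8   8   8   8
  2   0   8   8   8   8   8   8  11  19  19  19
  3   0   8  10  18  18  18  18  18  19  21  29
  4   0   8  10  18  18  18  18  18  19  21  29
  5   0   8  10  18  18  18  18  18  19  21  29

29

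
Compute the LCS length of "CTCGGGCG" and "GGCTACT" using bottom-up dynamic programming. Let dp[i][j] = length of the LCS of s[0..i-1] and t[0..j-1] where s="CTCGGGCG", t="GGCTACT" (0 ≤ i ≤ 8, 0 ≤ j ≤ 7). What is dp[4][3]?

   ''  G  G  C  T  A  C  T
''  0  0  0  0  0  0  0  0
 C  0  0  0  1  1  1  1  1
 T  0  0  0  1  2  2  2  2
 C  0  0  0  1  2  2  3  3
 G  0  1  1  1  2  2  3  3
 G  0  1  2  2  2  2  3  3
 G  0  1  2  2  2  2  3  3
 C  0  1  2  3  3  3  3  3
 G  0  1  2  3  3  3  3  3

1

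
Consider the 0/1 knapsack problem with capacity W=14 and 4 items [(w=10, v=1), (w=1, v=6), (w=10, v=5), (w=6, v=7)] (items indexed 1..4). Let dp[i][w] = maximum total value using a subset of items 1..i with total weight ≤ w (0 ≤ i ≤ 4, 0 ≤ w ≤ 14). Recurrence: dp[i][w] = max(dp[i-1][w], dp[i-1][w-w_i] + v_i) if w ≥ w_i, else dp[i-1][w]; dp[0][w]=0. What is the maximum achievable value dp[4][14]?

13

i\w   0   1   2   3   4   5   6   7   8   9  10  11  12  13  14
  0   0   0   0   0   0   0   0   0   0   0   0   0   0   0   0
  1   0   0   0   0   0   0   0   0   0   0   1   1   1   1   1
  2   0   6   6   6   6   6   6   6   6   6   6   7   7   7   7
  3   0   6   6   6   6   6   6   6   6   6   6  11  11  11  11
  4   0   6   6   6   6   6   7  13  13  13  13  13  13  13  13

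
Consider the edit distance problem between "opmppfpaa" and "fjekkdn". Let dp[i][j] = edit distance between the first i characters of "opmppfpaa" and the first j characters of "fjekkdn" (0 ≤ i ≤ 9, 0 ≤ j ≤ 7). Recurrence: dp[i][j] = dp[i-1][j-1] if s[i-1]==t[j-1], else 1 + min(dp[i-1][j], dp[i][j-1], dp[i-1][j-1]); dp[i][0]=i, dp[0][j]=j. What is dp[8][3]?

   ''  f  j  e  k  k  d  n
''  0  1  2  3  4  5  6  7
 o  1  1  2  3  4  5  6  7
 p  2  2  2  3  4  5  6  7
 m  3  3  3  3  4  5  6  7
 p  4  4  4  4  4  5  6  7
 p  5  5  5  5  5  5  6  7
 f  6  5  6  6  6  6  6  7
 p  7  6  6  7  7  7  7  7
 a  8  7  7  7  8  8  8  8
 a  9  8  8  8  8  9  9  9

7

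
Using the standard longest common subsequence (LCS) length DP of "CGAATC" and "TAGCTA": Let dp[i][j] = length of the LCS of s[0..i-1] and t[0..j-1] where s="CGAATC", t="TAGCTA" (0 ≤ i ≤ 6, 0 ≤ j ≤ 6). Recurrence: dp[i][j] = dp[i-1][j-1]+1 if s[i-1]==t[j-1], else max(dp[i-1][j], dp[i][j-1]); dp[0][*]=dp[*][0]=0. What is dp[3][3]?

   ''  T  A  G  C  T  A
''  0  0  0  0  0  0  0
 C  0  0  0  0  1  1  1
 G  0  0  0  1  1  1  1
 A  0  0  1  1  1  1  2
 A  0  0  1  1  1  1  2
 T  0  1  1  1  1  2  2
 C  0  1  1  1  2  2  2

1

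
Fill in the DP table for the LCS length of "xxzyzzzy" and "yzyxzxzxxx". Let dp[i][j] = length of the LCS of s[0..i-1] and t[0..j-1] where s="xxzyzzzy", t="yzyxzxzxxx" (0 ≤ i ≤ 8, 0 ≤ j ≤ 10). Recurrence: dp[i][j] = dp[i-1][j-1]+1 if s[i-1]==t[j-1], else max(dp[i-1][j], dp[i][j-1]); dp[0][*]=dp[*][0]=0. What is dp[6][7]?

4

   ''  y  z  y  x  z  x  z  x  x  x
''  0  0  0  0  0  0  0  0  0  0  0
 x  0  0  0  0  1  1  1  1  1  1  1
 x  0  0  0  0  1  1  2  2  2  2  2
 z  0  0  1  1  1  2  2  3  3  3  3
 y  0  1  1  2  2  2  2  3  3  3  3
 z  0  1  2  2  2  3  3  3  3  3  3
 z  0  1  2  2  2  3  3  4  4  4  4
 z  0  1  2  2  2  3  3  4  4  4  4
 y  0  1  2  3  3  3  3  4  4  4  4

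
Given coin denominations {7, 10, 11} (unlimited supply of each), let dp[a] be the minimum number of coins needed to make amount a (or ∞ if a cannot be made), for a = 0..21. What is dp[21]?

 a  0  1  2  3  4  5  6  7  8  9 10 11 12 13 14 15 16 17 18 19 20 21
dp  0  -  -  -  -  -  -  1  -  -  1  1  -  -  2  -  -  2  2  -  2  2
(- denotes ∞ / unreachable)

2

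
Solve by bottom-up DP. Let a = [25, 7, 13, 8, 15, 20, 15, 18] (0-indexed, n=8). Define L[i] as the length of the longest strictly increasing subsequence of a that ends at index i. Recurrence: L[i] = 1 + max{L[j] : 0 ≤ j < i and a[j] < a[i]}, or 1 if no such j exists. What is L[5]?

4

   i    0    1    2    3    4    5    6    7
a[i]   25    7   13    8   15   20   15   18
L[i]    1    1    2    2    3    4    3    4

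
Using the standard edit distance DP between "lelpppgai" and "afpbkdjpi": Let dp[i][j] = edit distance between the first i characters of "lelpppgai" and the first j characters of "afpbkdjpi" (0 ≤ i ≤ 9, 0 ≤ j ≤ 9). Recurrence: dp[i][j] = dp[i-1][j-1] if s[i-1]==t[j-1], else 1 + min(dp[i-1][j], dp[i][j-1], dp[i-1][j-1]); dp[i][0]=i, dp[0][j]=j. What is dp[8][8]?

8

   ''  a  f  p  b  k  d  j  p  i
''  0  1  2  3  4  5  6  7  8  9
 l  1  1  2  3  4  5  6  7  8  9
 e  2  2  2  3  4  5  6  7  8  9
 l  3  3  3  3  4  5  6  7  8  9
 p  4  4  4  3  4  5  6  7  7  8
 p  5  5  5  4  4  5  6  7  7  8
 p  6  6  6  5  5  5  6  7  7  8
 g  7  7  7  6  6  6  6  7  8  8
 a  8  7  8  7  7  7  7  7  8  9
 i  9  8  8  8  8  8  8  8  8  8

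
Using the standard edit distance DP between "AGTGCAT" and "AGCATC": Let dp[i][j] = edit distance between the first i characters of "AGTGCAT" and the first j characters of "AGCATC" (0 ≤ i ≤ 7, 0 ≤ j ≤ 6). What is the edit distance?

3

   ''  A  G  C  A  T  C
''  0  1  2  3  4  5  6
 A  1  0  1  2  3  4  5
 G  2  1  0  1  2  3  4
 T  3  2  1  1  2  2  3
 G  4  3  2  2  2  3  3
 C  5  4  3  2  3  3  3
 A  6  5  4  3  2  3  4
 T  7  6  5  4  3  2  3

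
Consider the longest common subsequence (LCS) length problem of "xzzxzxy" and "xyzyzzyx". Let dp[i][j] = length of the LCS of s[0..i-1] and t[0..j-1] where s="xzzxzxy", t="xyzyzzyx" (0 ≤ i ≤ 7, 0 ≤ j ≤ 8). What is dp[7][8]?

   ''  x  y  z  y  z  z  y  x
''  0  0  0  0  0  0  0  0  0
 x  0  1  1  1  1  1  1  1  1
 z  0  1  1  2  2  2  2  2  2
 z  0  1  1  2  2  3  3  3  3
 x  0  1  1  2  2  3  3  3  4
 z  0  1  1  2  2  3  4  4  4
 x  0  1  1  2  2  3  4  4  5
 y  0  1  2  2  3  3  4  5  5

5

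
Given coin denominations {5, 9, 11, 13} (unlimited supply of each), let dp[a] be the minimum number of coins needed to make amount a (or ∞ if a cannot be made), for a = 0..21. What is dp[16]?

2

 a  0  1  2  3  4  5  6  7  8  9 10 11 12 13 14 15 16 17 18 19 20 21
dp  0  -  -  -  -  1  -  -  -  1  2  1  -  1  2  3  2  -  2  3  2  3
(- denotes ∞ / unreachable)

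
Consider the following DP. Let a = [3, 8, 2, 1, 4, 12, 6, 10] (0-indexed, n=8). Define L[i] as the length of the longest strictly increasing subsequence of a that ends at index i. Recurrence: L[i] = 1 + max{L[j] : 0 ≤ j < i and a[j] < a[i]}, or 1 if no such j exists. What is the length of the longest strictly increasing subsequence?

   i    0    1    2    3    4    5    6    7
a[i]    3    8    2    1    4   12    6   10
L[i]    1    2    1    1    2    3    3    4

4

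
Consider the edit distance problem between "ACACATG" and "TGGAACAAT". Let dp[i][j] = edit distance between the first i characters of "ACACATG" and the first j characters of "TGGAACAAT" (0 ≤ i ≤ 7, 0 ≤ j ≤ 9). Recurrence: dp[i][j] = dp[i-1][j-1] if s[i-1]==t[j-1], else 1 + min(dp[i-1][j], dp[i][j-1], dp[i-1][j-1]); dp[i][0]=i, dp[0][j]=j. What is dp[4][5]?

4

   ''  T  G  G  A  A  C  A  A  T
''  0  1  2  3  4  5  6  7  8  9
 A  1  1  2  3  3  4  5  6  7  8
 C  2  2  2  3  4  4  4  5  6  7
 A  3  3  3  3  3  4  5  4  5  6
 C  4  4  4  4  4  4  4  5  5  6
 A  5  5  5  5  4  4  5  4  5  6
 T  6  5  6  6  5  5  5  5  5  5
 G  7  6  5  6  6  6  6  6  6  6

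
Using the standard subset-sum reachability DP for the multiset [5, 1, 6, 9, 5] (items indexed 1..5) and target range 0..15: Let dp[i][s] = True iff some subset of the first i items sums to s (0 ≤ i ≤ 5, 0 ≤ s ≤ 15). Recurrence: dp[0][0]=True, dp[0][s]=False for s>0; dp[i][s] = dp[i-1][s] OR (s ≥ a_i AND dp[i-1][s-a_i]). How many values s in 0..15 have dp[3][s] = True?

i\s   0   1   2   3   4   5   6   7   8   9  10  11  12  13  14  15
  0   T   F   F   F   F   F   F   F   F   F   F   F   F   F   F   F
  1   T   F   F   F   F   T   F   F   F   F   F   F   F   F   F   F
  2   T   T   F   F   F   T   T   F   F   F   F   F   F   F   F   F
  3   T   T   F   F   F   T   T   T   F   F   F   T   T   F   F   F
  4   T   T   F   F   F   T   T   T   F   T   T   T   T   F   T   T
  5   T   T   F   F   F   T   T   T   F   T   T   T   T   F   T   T

7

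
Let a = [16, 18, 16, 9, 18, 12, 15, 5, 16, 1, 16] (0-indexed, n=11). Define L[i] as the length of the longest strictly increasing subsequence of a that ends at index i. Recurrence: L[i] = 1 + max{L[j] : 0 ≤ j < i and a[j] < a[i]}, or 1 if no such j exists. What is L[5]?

2

   i    0    1    2    3    4    5    6    7    8    9   10
a[i]   16   18   16    9   18   12   15    5   16    1   16
L[i]    1    2    1    1    2    2    3    1    4    1    4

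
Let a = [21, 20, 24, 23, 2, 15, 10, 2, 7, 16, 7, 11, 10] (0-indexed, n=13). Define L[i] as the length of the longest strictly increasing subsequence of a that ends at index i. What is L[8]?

   i    0    1    2    3    4    5    6    7    8    9   10   11   12
a[i]   21   20   24   23    2   15   10    2    7   16    7   11   10
L[i]    1    1    2    2    1    2    2    1    2    3    2    3    3

2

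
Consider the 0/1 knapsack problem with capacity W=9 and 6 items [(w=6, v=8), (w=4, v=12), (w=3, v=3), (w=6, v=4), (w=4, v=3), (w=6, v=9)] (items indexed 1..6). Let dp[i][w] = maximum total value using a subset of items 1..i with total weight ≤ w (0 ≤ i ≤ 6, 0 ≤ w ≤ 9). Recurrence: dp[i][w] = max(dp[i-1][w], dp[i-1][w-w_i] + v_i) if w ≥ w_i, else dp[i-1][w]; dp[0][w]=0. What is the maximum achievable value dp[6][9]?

i\w   0   1   2   3   4   5   6   7   8   9
  0   0   0   0   0   0   0   0   0   0   0
  1   0   0   0   0   0   0   8   8   8   8
  2   0   0   0   0  12  12  12  12  12  12
  3   0   0   0   3  12  12  12  15  15  15
  4   0   0   0   3  12  12  12  15  15  15
  5   0   0   0   3  12  12  12  15  15  15
  6   0   0   0   3  12  12  12  15  15  15

15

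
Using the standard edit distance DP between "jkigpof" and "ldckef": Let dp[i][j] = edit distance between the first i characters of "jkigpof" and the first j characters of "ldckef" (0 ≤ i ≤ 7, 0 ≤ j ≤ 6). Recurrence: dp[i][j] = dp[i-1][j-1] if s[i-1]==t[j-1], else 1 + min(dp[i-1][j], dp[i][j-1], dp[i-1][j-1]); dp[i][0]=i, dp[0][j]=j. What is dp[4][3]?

4

   ''  l  d  c  k  e  f
''  0  1  2  3  4  5  6
 j  1  1  2  3  4  5  6
 k  2  2  2  3  3  4  5
 i  3  3  3  3  4  4  5
 g  4  4  4  4  4  5  5
 p  5  5  5  5  5  5  6
 o  6  6  6  6  6  6  6
 f  7  7  7  7  7  7  6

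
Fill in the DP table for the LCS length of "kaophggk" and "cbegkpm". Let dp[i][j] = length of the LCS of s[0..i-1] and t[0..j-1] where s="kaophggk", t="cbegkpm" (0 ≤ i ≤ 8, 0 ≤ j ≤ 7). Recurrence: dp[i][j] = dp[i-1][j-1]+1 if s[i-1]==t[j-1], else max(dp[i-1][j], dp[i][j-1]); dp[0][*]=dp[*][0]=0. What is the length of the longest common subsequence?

   ''  c  b  e  g  k  p  m
''  0  0  0  0  0  0  0  0
 k  0  0  0  0  0  1  1  1
 a  0  0  0  0  0  1  1  1
 o  0  0  0  0  0  1  1  1
 p  0  0  0  0  0  1  2  2
 h  0  0  0  0  0  1  2  2
 g  0  0  0  0  1  1  2  2
 g  0  0  0  0  1  1  2  2
 k  0  0  0  0  1  2  2  2

2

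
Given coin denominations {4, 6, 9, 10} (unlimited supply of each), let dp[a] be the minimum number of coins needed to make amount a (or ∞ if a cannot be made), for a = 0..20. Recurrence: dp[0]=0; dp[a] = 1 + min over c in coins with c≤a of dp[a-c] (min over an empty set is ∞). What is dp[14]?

2

 a  0  1  2  3  4  5  6  7  8  9 10 11 12 13 14 15 16 17 18 19 20
dp  0  -  -  -  1  -  1  -  2  1  1  -  2  2  2  2  2  3  2  2  2
(- denotes ∞ / unreachable)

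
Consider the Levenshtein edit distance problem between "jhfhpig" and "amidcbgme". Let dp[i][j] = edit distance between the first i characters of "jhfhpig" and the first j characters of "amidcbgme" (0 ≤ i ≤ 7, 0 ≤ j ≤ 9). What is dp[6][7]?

7

   ''  a  m  i  d  c  b  g  m  e
''  0  1  2  3  4  5  6  7  8  9
 j  1  1  2  3  4  5  6  7  8  9
 h  2  2  2  3  4  5  6  7  8  9
 f  3  3  3  3  4  5  6  7  8  9
 h  4  4  4  4  4  5  6  7  8  9
 p  5  5  5  5  5  5  6  7  8  9
 i  6  6  6  5  6  6  6  7  8  9
 g  7  7  7  6  6  7  7  6  7  8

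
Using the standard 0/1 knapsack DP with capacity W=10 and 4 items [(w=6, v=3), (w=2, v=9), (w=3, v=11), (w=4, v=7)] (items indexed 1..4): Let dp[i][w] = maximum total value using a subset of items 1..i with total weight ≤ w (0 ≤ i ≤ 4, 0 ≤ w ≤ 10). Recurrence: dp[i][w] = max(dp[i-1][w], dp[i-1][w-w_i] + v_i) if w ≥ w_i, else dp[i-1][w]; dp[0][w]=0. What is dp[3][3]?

11

i\w   0   1   2   3   4   5   6   7   8   9  10
  0   0   0   0   0   0   0   0   0   0   0   0
  1   0   0   0   0   0   0   3   3   3   3   3
  2   0   0   9   9   9   9   9   9  12  12  12
  3   0   0   9  11  11  20  20  20  20  20  20
  4   0   0   9  11  11  20  20  20  20  27  27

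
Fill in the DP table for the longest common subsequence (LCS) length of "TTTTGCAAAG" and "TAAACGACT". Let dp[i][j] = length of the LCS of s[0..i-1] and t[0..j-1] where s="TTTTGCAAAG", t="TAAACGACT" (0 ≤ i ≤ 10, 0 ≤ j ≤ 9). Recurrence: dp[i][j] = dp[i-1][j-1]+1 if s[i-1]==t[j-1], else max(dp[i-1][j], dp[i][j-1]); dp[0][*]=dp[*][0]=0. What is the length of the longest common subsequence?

   ''  T  A  A  A  C  G  A  C  T
''  0  0  0  0  0  0  0  0  0  0
 T  0  1  1  1  1  1  1  1  1  1
 T  0  1  1  1  1  1  1  1  1  2
 T  0  1  1  1  1  1  1  1  1  2
 T  0  1  1  1  1  1  1  1  1  2
 G  0  1  1  1  1  1  2  2  2  2
 C  0  1  1  1  1  2  2  2  3  3
 A  0  1  2  2  2  2  2  3  3  3
 A  0  1  2  3  3  3  3  3  3  3
 A  0  1  2  3  4  4  4  4  4  4
 G  0  1  2  3  4  4  5  5  5  5

5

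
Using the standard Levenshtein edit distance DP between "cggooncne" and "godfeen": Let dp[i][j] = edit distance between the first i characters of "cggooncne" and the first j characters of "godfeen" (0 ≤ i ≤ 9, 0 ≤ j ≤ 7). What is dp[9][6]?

6

   ''  g  o  d  f  e  e  n
''  0  1  2  3  4  5  6  7
 c  1  1  2  3  4  5  6  7
 g  2  1  2  3  4  5  6  7
 g  3  2  2  3  4  5  6  7
 o  4  3  2  3  4  5  6  7
 o  5  4  3  3  4  5  6  7
 n  6  5  4  4  4  5  6  6
 c  7  6  5  5  5  5  6  7
 n  8  7  6  6  6  6  6  6
 e  9  8  7  7  7  6  6  7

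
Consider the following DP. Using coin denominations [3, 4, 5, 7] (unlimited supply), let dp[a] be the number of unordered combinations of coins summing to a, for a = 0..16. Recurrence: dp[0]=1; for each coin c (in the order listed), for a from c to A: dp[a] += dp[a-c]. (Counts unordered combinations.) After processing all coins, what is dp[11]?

after  coin     0     1     2     3     4     5     6     7     8     9    10    11    12    13    14    15    16
          3     1     0     0     1     0     0     1     0     0     1     0     0     1     0     0     1     0
          4     1     0     0     1     1     0     1     1     1     1     1     1     2     1     1     2     2
          5     1     0     0     1     1     1     1     1     2     2     2     2     3     3     3     4     4
          7     1     0     0     1     1     1     1     2     2     2     3     3     4     4     5     6     6

3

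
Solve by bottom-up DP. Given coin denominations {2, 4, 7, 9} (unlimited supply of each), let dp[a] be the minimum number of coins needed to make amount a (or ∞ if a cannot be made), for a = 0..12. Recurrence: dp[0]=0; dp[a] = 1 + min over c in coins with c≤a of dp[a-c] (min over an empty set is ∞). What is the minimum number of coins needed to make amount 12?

3

 a  0  1  2  3  4  5  6  7  8  9 10 11 12
dp  0  -  1  -  1  -  2  1  2  1  3  2  3
(- denotes ∞ / unreachable)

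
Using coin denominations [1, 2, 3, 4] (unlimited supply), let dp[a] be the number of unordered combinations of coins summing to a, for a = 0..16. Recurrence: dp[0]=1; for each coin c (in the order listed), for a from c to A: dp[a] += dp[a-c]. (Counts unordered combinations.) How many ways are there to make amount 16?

64

after  coin     0     1     2     3     4     5     6     7     8     9    10    11    12    13    14    15    16
          1     1     1     1     1     1     1     1     1     1     1     1     1     1     1     1     1     1
          2     1     1     2     2     3     3     4     4     5     5     6     6     7     7     8     8     9
          3     1     1     2     3     4     5     7     8    10    12    14    16    19    21    24    27    30
          4     1     1     2     3     5     6     9    11    15    18    23    27    34    39    47    54    64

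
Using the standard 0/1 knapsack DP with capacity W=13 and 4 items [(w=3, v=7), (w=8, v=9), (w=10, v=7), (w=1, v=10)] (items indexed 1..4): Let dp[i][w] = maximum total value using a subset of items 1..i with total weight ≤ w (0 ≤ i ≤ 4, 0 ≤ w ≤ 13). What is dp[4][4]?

i\w   0   1   2   3   4   5   6   7   8   9  10  11  12  13
  0   0   0   0   0   0   0   0   0   0   0   0   0   0   0
  1   0   0   0   7   7   7   7   7   7   7   7   7   7   7
  2   0   0   0   7   7   7   7   7   9   9   9  16  16  16
  3   0   0   0   7   7   7   7   7   9   9   9  16  16  16
  4   0  10  10  10  17  17  17  17  17  19  19  19  26  26

17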